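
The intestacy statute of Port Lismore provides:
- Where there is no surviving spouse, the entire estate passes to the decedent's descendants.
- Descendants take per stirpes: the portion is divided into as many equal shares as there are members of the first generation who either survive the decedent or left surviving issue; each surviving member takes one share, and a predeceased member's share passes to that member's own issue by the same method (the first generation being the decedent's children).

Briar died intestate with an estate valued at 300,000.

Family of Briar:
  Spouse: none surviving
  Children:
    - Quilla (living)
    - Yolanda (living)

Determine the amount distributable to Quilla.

The entire 300,000 passes to the descendants.
That amount (300,000) is divided into 2 shares of 150,000: Quilla and Yolanda each take 150,000.

Quilla receives 150,000.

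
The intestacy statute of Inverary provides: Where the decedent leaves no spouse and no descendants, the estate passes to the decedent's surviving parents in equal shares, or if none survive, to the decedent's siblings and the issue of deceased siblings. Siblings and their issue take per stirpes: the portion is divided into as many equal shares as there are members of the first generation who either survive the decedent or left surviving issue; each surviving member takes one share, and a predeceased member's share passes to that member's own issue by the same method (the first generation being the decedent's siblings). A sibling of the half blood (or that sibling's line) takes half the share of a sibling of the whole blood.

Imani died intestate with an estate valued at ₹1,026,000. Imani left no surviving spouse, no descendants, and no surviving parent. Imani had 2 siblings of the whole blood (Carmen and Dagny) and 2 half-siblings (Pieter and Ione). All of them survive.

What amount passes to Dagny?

The entire ₹1,026,000 passes to the siblings and their issue.
Counting each half-blood sibling's line as half a unit, there are 3 units in ₹1,026,000, so one unit is ₹342,000. Whole-blood lines (Carmen and Dagny) take ₹342,000 each; half-blood lines (Pieter and Ione) take ₹171,000 each.

Dagny receives ₹342,000.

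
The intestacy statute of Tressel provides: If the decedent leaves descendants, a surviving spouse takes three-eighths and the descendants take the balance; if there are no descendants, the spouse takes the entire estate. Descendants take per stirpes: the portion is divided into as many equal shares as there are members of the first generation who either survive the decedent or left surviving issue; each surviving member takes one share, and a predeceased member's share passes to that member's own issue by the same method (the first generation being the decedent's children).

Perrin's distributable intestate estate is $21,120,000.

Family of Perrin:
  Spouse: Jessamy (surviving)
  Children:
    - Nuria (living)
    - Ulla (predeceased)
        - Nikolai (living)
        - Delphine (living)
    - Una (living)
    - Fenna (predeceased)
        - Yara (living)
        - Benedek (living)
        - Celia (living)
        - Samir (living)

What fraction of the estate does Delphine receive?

Jessamy takes three-eighths of $21,120,000 = $7,920,000. The remaining $13,200,000 passes to the descendants.
The descendants' portion ($13,200,000) is divided into 4 shares of $3,300,000: Nuria and Una each take $3,300,000; Ulla's $3,300,000 share passes to Ulla's issue; Fenna's $3,300,000 share passes to Fenna's issue.
Ulla's share ($3,300,000) is divided into 2 shares of $1,650,000: Nikolai and Delphine each take $1,650,000.
Fenna's share ($3,300,000) is divided into 4 shares of $825,000: Yara, Benedek, Celia, and Samir each take $825,000.

Delphine receives 5/64 of the estate.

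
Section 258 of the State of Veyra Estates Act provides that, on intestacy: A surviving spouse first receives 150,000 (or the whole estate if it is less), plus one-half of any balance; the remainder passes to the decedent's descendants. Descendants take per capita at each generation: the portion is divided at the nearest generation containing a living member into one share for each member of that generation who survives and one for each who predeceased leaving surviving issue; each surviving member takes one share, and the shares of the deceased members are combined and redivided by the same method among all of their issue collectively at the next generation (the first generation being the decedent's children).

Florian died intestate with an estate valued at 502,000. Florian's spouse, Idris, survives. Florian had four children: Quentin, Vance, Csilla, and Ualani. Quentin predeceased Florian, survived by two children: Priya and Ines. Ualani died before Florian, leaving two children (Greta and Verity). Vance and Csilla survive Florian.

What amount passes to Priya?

Idris first takes 150,000, leaving a balance of 352,000. Idris then takes one-half of the balance (176,000), for a total of 326,000. The remaining 176,000 passes to the descendants.
The descendants' portion (176,000) is divided at the children's generation into 4 shares of 44,000. Vance and Csilla each take 44,000. The 2 shares of the deceased (Quentin and Ualani) are combined into a pool of 88,000.
That pool (88,000) is divided at the grandchildren's generation equally among Priya, Ines, Greta, and Verity: 22,000 each.

Priya receives 22,000.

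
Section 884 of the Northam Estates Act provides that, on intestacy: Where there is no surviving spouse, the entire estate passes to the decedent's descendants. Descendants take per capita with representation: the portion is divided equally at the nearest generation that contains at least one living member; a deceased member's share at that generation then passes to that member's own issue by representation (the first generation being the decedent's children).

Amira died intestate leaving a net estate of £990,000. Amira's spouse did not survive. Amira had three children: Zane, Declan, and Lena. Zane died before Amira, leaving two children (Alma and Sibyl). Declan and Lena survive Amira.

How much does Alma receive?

The entire £990,000 passes to the descendants.
That amount (£990,000) is divided into 3 shares of £330,000: Declan and Lena each take £330,000; Zane's £330,000 share passes to Zane's issue.
Zane's share (£330,000) is divided into 2 shares of £165,000: Alma and Sibyl each take £165,000.

Alma receives £165,000.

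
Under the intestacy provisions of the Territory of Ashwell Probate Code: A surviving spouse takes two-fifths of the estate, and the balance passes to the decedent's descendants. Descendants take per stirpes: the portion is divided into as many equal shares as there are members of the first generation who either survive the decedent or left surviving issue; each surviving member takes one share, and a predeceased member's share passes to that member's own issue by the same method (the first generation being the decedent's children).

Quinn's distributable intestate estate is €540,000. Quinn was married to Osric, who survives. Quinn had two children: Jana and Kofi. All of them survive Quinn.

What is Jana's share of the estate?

Osric takes two-fifths of €540,000 = €216,000. The remaining €324,000 passes to the descendants.
The descendants' portion (€324,000) is divided into 2 shares of €162,000: Jana and Kofi each take €162,000.

Jana receives €162,000.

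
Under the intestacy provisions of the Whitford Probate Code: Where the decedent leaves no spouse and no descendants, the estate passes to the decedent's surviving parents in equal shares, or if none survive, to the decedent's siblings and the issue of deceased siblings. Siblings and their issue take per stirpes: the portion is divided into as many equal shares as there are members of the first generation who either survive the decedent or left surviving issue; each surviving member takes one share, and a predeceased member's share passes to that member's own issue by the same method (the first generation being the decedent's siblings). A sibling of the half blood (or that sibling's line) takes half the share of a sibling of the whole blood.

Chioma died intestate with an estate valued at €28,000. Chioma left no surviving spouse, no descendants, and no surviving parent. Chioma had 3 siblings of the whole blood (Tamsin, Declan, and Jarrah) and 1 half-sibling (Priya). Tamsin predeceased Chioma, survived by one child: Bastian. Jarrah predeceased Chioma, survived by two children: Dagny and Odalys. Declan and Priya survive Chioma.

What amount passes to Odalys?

Odalys receives €4,000.

The entire €28,000 passes to the siblings and their issue.
Counting each half-blood sibling's line as half a unit, there are 7/2 units in €28,000, so one unit is €8,000. Whole-blood lines (Tamsin, Declan, and Jarrah) take €8,000 each; half-blood lines (Priya) take €4,000 each.
Tamsin's share (€8,000) passes entirely to Bastian.
Jarrah's share (€8,000) is divided into 2 shares of €4,000: Dagny and Odalys each take €4,000.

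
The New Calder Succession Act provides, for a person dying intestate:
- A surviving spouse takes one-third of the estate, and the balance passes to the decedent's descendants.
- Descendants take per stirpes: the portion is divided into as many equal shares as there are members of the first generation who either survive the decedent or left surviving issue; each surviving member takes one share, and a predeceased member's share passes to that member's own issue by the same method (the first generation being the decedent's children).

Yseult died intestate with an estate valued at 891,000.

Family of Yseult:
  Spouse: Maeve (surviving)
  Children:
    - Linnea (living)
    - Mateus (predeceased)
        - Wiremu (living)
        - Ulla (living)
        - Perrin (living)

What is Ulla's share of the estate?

Maeve takes one-third of 891,000 = 297,000. The remaining 594,000 passes to the descendants.
The descendants' portion (594,000) is divided into 2 shares of 297,000: Linnea takes 297,000; Mateus's 297,000 share passes to Mateus's issue.
Mateus's share (297,000) is divided into 3 shares of 99,000: Wiremu, Ulla, and Perrin each take 99,000.

Ulla receives 99,000.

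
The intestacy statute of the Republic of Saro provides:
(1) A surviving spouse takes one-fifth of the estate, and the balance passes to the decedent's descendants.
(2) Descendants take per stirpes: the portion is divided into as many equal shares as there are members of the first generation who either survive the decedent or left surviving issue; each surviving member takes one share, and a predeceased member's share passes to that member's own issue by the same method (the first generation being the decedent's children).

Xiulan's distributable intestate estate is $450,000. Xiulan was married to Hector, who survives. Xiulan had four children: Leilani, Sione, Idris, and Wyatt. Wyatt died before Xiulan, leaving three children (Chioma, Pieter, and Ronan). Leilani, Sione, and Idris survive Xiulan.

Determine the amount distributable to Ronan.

Ronan receives $30,000.

Hector takes one-fifth of $450,000 = $90,000. The remaining $360,000 passes to the descendants.
The descendants' portion ($360,000) is divided into 4 shares of $90,000: Leilani, Sione, and Idris each take $90,000; Wyatt's $90,000 share passes to Wyatt's issue.
Wyatt's share ($90,000) is divided into 3 shares of $30,000: Chioma, Pieter, and Ronan each take $30,000.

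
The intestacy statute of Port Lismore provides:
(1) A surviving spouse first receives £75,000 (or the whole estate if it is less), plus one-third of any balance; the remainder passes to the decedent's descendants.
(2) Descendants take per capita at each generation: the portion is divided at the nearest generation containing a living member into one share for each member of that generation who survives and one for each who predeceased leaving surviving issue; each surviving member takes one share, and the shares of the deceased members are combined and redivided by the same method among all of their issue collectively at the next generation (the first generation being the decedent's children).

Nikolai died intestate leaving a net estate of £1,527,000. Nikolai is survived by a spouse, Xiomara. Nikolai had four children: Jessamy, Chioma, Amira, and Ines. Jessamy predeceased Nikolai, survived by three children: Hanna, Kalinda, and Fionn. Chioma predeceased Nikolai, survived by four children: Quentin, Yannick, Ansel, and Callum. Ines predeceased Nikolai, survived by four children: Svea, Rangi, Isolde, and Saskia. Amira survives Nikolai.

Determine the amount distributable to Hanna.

Hanna receives £66,000.

Xiomara first takes £75,000, leaving a balance of £1,452,000. Xiomara then takes one-third of the balance (£484,000), for a total of £559,000. The remaining £968,000 passes to the descendants.
The descendants' portion (£968,000) is divided at the children's generation into 4 shares of £242,000. Amira takes £242,000. The 3 shares of the deceased (Jessamy, Chioma, and Ines) are combined into a pool of £726,000.
That pool (£726,000) is divided at the grandchildren's generation equally among Hanna, Kalinda, Fionn, Quentin, Yannick, Ansel, Callum, Svea, Rangi, Isolde, and Saskia: £66,000 each.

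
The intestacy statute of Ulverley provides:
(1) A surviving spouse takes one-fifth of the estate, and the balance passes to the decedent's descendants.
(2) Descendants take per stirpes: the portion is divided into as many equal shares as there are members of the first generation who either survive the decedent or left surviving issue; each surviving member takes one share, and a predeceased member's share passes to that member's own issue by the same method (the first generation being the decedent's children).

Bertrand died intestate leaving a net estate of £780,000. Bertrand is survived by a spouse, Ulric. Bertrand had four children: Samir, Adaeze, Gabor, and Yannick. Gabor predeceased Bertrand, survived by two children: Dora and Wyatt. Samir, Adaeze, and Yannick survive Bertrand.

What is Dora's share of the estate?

Dora receives £78,000.

Ulric takes one-fifth of £780,000 = £156,000. The remaining £624,000 passes to the descendants.
The descendants' portion (£624,000) is divided into 4 shares of £156,000: Samir, Adaeze, and Yannick each take £156,000; Gabor's £156,000 share passes to Gabor's issue.
Gabor's share (£156,000) is divided into 2 shares of £78,000: Dora and Wyatt each take £78,000.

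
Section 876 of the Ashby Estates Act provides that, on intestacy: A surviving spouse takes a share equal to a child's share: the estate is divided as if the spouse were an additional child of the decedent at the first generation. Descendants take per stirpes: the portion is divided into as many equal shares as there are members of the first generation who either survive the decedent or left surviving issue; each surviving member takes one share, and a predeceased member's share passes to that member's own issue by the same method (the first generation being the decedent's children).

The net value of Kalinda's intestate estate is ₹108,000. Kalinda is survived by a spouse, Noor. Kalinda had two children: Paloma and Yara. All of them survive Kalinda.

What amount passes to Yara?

Yara receives ₹36,000.

The spouse counts as an additional share at the children's level, so there are 3 primary shares of ₹36,000. Noor takes one such share (₹36,000).
The children's combined portion (₹72,000) is divided into 2 shares of ₹36,000: Paloma and Yara each take ₹36,000.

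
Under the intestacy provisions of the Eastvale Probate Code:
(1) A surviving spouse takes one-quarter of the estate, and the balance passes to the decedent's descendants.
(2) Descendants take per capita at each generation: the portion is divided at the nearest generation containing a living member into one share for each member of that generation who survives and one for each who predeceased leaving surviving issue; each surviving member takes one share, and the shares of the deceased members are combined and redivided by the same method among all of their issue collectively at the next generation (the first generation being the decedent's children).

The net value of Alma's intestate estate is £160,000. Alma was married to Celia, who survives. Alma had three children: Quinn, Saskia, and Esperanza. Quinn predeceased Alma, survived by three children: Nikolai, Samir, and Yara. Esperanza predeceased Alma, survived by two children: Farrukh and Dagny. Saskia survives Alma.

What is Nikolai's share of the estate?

Nikolai receives £16,000.

Celia takes one-quarter of £160,000 = £40,000. The remaining £120,000 passes to the descendants.
The descendants' portion (£120,000) is divided at the children's generation into 3 shares of £40,000. Saskia takes £40,000. The 2 shares of the deceased (Quinn and Esperanza) are combined into a pool of £80,000.
That pool (£80,000) is divided at the grandchildren's generation equally among Nikolai, Samir, Yara, Farrukh, and Dagny: £16,000 each.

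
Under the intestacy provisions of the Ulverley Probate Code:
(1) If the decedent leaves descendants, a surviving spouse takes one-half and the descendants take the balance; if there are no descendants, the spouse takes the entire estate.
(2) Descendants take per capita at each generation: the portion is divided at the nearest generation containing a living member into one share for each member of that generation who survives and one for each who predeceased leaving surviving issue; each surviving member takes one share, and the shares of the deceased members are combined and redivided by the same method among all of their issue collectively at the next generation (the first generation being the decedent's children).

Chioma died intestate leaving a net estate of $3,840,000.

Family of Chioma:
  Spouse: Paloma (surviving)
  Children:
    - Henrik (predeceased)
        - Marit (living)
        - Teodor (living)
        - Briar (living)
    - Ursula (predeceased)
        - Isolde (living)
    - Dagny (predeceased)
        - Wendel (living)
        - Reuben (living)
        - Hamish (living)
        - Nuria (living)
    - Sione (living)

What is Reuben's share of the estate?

Paloma takes one-half of $3,840,000 = $1,920,000. The remaining $1,920,000 passes to the descendants.
The descendants' portion ($1,920,000) is divided at the children's generation into 4 shares of $480,000. Sione takes $480,000. The 3 shares of the deceased (Henrik, Ursula, and Dagny) are combined into a pool of $1,440,000.
That pool ($1,440,000) is divided at the grandchildren's generation equally among Marit, Teodor, Briar, Isolde, Wendel, Reuben, Hamish, and Nuria: $180,000 each.

Reuben receives $180,000.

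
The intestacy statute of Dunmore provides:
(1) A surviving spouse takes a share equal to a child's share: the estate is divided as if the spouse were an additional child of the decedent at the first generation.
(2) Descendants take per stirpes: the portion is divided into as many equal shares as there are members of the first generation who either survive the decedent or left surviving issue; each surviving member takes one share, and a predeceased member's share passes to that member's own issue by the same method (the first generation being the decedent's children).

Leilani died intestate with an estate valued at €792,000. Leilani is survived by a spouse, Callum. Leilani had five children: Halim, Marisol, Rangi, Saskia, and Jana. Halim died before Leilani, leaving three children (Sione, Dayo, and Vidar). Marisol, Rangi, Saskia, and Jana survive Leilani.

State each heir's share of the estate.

The spouse counts as an additional share at the children's level, so there are 6 primary shares of €132,000. Callum takes one such share (€132,000).
The children's combined portion (€660,000) is divided into 5 shares of €132,000: Marisol, Rangi, Saskia, and Jana each take €132,000; Halim's €132,000 share passes to Halim's issue.
Halim's share (€132,000) is divided into 3 shares of €44,000: Sione, Dayo, and Vidar each take €44,000.

Callum: €132,000; Sione: €44,000; Dayo: €44,000; Vidar: €44,000; Marisol: €132,000; Rangi: €132,000; Saskia: €132,000; Jana: €132,000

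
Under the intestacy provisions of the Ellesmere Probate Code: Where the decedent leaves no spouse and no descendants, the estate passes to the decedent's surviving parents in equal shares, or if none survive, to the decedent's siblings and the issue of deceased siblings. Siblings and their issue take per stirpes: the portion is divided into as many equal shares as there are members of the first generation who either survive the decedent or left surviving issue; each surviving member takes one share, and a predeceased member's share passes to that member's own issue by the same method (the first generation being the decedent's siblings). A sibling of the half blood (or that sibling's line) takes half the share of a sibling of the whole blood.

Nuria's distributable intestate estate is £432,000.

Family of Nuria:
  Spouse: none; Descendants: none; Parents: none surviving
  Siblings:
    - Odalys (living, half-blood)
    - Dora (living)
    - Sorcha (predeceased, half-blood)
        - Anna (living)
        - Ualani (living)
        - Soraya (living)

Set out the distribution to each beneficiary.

Odalys: £108,000; Dora: £216,000; Anna: £36,000; Ualani: £36,000; Soraya: £36,000

The entire £432,000 passes to the siblings and their issue.
Counting each half-blood sibling's line as half a unit, there are 2 units in £432,000, so one unit is £216,000. Whole-blood lines (Dora) take £216,000 each; half-blood lines (Odalys and Sorcha) take £108,000 each.
Sorcha's share (£108,000) is divided into 3 shares of £36,000: Anna, Ualani, and Soraya each take £36,000.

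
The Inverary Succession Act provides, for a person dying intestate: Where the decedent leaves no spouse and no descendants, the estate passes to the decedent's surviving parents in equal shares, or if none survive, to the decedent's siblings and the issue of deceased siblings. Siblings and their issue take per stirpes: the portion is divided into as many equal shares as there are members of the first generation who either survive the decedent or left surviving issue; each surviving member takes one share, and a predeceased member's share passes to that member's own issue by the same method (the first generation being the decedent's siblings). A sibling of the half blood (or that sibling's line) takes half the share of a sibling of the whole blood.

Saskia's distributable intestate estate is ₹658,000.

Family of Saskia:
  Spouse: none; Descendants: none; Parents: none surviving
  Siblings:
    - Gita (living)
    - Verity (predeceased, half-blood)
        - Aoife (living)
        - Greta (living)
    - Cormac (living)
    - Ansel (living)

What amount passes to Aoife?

Aoife receives ₹47,000.

The entire ₹658,000 passes to the siblings and their issue.
Counting each half-blood sibling's line as half a unit, there are 7/2 units in ₹658,000, so one unit is ₹188,000. Whole-blood lines (Gita, Cormac, and Ansel) take ₹188,000 each; half-blood lines (Verity) take ₹94,000 each.
Verity's share (₹94,000) is divided into 2 shares of ₹47,000: Aoife and Greta each take ₹47,000.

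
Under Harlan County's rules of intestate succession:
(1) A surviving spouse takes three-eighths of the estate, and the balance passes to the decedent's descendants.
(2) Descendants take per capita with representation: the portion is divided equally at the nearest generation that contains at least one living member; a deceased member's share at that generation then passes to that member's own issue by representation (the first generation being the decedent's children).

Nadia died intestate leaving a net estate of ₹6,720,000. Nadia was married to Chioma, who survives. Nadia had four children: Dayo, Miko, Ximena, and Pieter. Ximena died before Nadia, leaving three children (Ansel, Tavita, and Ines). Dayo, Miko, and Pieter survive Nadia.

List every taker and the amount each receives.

Chioma takes three-eighths of ₹6,720,000 = ₹2,520,000. The remaining ₹4,200,000 passes to the descendants.
The descendants' portion (₹4,200,000) is divided into 4 shares of ₹1,050,000: Dayo, Miko, and Pieter each take ₹1,050,000; Ximena's ₹1,050,000 share passes to Ximena's issue.
Ximena's share (₹1,050,000) is divided into 3 shares of ₹350,000: Ansel, Tavita, and Ines each take ₹350,000.

Chioma: ₹2,520,000; Dayo: ₹1,050,000; Miko: ₹1,050,000; Ansel: ₹350,000; Tavita: ₹350,000; Ines: ₹350,000; Pieter: ₹1,050,000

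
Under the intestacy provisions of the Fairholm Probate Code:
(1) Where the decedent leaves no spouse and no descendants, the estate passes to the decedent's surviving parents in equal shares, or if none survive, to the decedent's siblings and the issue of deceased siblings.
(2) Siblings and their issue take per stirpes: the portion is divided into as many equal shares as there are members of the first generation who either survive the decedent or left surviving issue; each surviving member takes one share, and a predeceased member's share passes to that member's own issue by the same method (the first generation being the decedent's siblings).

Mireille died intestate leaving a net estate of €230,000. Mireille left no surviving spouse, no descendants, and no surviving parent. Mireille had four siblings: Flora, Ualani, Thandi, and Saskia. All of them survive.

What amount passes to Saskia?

The entire €230,000 passes to the siblings and their issue.
That amount (€230,000) is divided into 4 shares of €57,500: Flora, Ualani, Thandi, and Saskia each take €57,500.

Saskia receives €57,500.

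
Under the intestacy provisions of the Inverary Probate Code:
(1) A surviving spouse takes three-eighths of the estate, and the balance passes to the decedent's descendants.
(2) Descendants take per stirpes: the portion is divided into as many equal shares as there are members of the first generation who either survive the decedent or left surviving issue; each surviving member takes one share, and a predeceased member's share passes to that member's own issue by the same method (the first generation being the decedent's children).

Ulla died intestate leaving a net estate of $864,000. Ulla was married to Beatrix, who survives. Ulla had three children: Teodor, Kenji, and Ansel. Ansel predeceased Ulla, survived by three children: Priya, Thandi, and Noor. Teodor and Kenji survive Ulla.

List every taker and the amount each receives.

Beatrix takes three-eighths of $864,000 = $324,000. The remaining $540,000 passes to the descendants.
The descendants' portion ($540,000) is divided into 3 shares of $180,000: Teodor and Kenji each take $180,000; Ansel's $180,000 share passes to Ansel's issue.
Ansel's share ($180,000) is divided into 3 shares of $60,000: Priya, Thandi, and Noor each take $60,000.

Beatrix: $324,000; Teodor: $180,000; Kenji: $180,000; Priya: $60,000; Thandi: $60,000; Noor: $60,000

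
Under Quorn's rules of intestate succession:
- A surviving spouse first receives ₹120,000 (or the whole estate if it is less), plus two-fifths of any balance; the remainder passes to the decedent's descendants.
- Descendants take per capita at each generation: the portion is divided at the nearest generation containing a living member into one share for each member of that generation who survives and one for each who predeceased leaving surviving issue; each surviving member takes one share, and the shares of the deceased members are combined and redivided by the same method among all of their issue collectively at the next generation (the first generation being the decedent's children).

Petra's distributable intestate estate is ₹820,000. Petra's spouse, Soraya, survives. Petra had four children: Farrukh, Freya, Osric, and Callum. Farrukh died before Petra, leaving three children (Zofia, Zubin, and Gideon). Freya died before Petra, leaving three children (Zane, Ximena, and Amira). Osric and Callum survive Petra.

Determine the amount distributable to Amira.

Soraya first takes ₹120,000, leaving a balance of ₹700,000. Soraya then takes two-fifths of the balance (₹280,000), for a total of ₹400,000. The remaining ₹420,000 passes to the descendants.
The descendants' portion (₹420,000) is divided at the children's generation into 4 shares of ₹105,000. Osric and Callum each take ₹105,000. The 2 shares of the deceased (Farrukh and Freya) are combined into a pool of ₹210,000.
That pool (₹210,000) is divided at the grandchildren's generation equally among Zofia, Zubin, Gideon, Zane, Ximena, and Amira: ₹35,000 each.

Amira receives ₹35,000.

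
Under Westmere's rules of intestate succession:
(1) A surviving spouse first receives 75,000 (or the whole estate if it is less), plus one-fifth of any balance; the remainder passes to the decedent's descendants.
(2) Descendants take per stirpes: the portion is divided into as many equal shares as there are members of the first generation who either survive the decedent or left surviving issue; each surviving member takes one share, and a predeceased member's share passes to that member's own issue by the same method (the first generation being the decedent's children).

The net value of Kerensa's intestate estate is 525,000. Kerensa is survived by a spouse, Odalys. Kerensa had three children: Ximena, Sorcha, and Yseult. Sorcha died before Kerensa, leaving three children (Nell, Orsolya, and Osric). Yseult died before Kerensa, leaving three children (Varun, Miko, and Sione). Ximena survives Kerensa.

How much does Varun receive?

Odalys first takes 75,000, leaving a balance of 450,000. Odalys then takes one-fifth of the balance (90,000), for a total of 165,000. The remaining 360,000 passes to the descendants.
The descendants' portion (360,000) is divided into 3 shares of 120,000: Ximena takes 120,000; Sorcha's 120,000 share passes to Sorcha's issue; Yseult's 120,000 share passes to Yseult's issue.
Sorcha's share (120,000) is divided into 3 shares of 40,000: Nell, Orsolya, and Osric each take 40,000.
Yseult's share (120,000) is divided into 3 shares of 40,000: Varun, Miko, and Sione each take 40,000.

Varun receives 40,000.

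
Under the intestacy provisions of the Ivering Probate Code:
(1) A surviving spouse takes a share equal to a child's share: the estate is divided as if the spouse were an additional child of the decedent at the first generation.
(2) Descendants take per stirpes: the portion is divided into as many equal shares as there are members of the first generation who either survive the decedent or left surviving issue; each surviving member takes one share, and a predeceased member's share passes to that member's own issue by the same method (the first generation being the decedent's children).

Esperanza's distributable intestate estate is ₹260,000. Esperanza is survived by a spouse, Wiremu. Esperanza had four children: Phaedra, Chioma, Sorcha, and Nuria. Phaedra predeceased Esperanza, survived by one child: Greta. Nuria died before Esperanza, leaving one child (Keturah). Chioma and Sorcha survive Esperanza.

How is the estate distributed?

The spouse counts as an additional share at the children's level, so there are 5 primary shares of ₹52,000. Wiremu takes one such share (₹52,000).
The children's combined portion (₹208,000) is divided into 4 shares of ₹52,000: Chioma and Sorcha each take ₹52,000; Phaedra's ₹52,000 share passes to Phaedra's issue; Nuria's ₹52,000 share passes to Nuria's issue.
Phaedra's share (₹52,000) passes entirely to Greta.
Nuria's share (₹52,000) passes entirely to Keturah.

Wiremu: ₹52,000; Greta: ₹52,000; Chioma: ₹52,000; Sorcha: ₹52,000; Keturah: ₹52,000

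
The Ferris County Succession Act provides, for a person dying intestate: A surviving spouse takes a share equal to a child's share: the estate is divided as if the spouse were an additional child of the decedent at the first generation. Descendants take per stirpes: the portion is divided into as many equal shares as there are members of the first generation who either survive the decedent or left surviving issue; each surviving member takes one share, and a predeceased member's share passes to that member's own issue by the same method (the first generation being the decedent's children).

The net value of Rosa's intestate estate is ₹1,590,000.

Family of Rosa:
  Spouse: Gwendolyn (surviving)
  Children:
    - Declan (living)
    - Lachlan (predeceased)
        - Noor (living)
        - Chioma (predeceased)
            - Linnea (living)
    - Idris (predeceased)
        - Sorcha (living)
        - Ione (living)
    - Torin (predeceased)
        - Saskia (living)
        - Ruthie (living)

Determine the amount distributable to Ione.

Ione receives ₹159,000.

The spouse counts as an additional share at the children's level, so there are 5 primary shares of ₹318,000. Gwendolyn takes one such share (₹318,000).
The children's combined portion (₹1,272,000) is divided into 4 shares of ₹318,000: Declan takes ₹318,000; Lachlan's ₹318,000 share passes to Lachlan's issue; Idris's ₹318,000 share passes to Idris's issue; Torin's ₹318,000 share passes to Torin's issue.
Lachlan's share (₹318,000) is divided into 2 shares of ₹159,000: Noor takes ₹159,000; Chioma's ₹159,000 share passes to Chioma's issue.
Chioma's share (₹159,000) passes entirely to Linnea.
Idris's share (₹318,000) is divided into 2 shares of ₹159,000: Sorcha and Ione each take ₹159,000.
Torin's share (₹318,000) is divided into 2 shares of ₹159,000: Saskia and Ruthie each take ₹159,000.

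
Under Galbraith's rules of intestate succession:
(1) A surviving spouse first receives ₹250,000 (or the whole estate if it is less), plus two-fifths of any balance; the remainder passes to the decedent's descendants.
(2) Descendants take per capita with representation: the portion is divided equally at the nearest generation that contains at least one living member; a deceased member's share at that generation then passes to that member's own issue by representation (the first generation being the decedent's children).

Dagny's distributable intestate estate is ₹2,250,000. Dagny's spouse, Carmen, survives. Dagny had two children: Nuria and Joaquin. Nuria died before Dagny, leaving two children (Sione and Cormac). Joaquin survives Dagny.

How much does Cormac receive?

Cormac receives ₹300,000.

Carmen first takes ₹250,000, leaving a balance of ₹2,000,000. Carmen then takes two-fifths of the balance (₹800,000), for a total of ₹1,050,000. The remaining ₹1,200,000 passes to the descendants.
The descendants' portion (₹1,200,000) is divided into 2 shares of ₹600,000: Joaquin takes ₹600,000; Nuria's ₹600,000 share passes to Nuria's issue.
Nuria's share (₹600,000) is divided into 2 shares of ₹300,000: Sione and Cormac each take ₹300,000.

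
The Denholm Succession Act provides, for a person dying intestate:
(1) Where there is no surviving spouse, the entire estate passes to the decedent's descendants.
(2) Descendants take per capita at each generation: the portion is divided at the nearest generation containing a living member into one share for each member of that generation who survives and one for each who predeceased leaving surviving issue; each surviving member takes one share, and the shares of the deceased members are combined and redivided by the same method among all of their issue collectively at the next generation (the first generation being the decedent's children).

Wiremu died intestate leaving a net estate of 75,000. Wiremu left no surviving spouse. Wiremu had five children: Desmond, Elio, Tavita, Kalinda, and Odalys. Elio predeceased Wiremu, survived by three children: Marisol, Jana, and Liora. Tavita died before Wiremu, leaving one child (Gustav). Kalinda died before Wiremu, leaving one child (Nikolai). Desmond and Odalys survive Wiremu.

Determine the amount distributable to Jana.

The entire 75,000 passes to the descendants.
That amount (75,000) is divided at the children's generation into 5 shares of 15,000. Desmond and Odalys each take 15,000. The 3 shares of the deceased (Elio, Tavita, and Kalinda) are combined into a pool of 45,000.
That pool (45,000) is divided at the grandchildren's generation equally among Marisol, Jana, Liora, Gustav, and Nikolai: 9,000 each.

Jana receives 9,000.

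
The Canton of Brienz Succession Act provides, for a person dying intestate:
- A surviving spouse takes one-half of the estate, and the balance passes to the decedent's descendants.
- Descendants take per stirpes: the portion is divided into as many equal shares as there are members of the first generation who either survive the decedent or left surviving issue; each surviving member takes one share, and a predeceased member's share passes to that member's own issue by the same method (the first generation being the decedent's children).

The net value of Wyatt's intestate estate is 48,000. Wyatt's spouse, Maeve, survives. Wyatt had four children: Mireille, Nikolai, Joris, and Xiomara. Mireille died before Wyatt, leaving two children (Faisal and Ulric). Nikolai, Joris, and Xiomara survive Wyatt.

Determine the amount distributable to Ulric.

Maeve takes one-half of 48,000 = 24,000. The remaining 24,000 passes to the descendants.
The descendants' portion (24,000) is divided into 4 shares of 6,000: Nikolai, Joris, and Xiomara each take 6,000; Mireille's 6,000 share passes to Mireille's issue.
Mireille's share (6,000) is divided into 2 shares of 3,000: Faisal and Ulric each take 3,000.

Ulric receives 3,000.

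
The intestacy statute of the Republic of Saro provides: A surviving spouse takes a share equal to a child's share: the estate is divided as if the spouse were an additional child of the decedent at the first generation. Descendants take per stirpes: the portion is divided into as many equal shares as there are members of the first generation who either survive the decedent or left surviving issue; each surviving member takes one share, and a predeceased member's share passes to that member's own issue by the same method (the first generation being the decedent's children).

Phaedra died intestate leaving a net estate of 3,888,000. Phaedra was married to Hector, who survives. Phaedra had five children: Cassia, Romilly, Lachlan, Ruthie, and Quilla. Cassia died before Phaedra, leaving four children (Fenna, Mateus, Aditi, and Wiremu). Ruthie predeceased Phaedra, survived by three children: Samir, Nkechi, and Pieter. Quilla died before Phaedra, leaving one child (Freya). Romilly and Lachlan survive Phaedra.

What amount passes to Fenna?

The spouse counts as an additional share at the children's level, so there are 6 primary shares of 648,000. Hector takes one such share (648,000).
The children's combined portion (3,240,000) is divided into 5 shares of 648,000: Romilly and Lachlan each take 648,000; Cassia's 648,000 share passes to Cassia's issue; Ruthie's 648,000 share passes to Ruthie's issue; Quilla's 648,000 share passes to Quilla's issue.
Cassia's share (648,000) is divided into 4 shares of 162,000: Fenna, Mateus, Aditi, and Wiremu each take 162,000.
Ruthie's share (648,000) is divided into 3 shares of 216,000: Samir, Nkechi, and Pieter each take 216,000.
Quilla's share (648,000) passes entirely to Freya.

Fenna receives 162,000.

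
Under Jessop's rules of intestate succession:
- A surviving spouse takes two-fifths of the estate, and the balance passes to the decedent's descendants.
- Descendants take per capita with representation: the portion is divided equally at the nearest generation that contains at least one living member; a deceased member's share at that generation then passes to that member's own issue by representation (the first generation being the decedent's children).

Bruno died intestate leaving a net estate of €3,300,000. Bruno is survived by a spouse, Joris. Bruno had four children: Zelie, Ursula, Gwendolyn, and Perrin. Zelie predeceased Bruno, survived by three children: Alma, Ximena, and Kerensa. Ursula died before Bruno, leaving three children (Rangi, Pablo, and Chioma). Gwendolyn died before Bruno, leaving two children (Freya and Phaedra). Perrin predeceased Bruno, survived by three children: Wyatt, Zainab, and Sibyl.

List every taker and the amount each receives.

Joris takes two-fifths of €3,300,000 = €1,320,000. The remaining €1,980,000 passes to the descendants.
No child survives, so the initial division is made at the grandchildren's generation.
The descendants' portion (€1,980,000) is divided into 11 shares of €180,000: Alma, Ximena, Kerensa, Rangi, Pablo, Chioma, Freya, Phaedra, Wyatt, Zainab, and Sibyl each take €180,000.

Joris: €1,320,000; Alma: €180,000; Ximena: €180,000; Kerensa: €180,000; Rangi: €180,000; Pablo: €180,000; Chioma: €180,000; Freya: €180,000; Phaedra: €180,000; Wyatt: €180,000; Zainab: €180,000; Sibyl: €180,000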